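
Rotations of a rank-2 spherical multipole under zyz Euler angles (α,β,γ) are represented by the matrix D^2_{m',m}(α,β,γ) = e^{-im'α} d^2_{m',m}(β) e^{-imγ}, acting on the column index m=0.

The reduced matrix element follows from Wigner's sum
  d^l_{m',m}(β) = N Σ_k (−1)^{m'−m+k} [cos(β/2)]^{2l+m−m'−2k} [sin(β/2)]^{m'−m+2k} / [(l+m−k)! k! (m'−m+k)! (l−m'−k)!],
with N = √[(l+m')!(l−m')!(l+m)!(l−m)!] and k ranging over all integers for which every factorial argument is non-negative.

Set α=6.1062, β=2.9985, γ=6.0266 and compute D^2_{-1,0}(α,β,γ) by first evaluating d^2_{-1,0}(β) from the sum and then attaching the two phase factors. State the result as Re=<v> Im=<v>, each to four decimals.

First d^2_{-1,0}(β=2.9985), then the phase factors e^{-i(-1)α} and e^{-i(0)γ}:
With c≡cos(β/2)=0.071485 and s≡sin(β/2)=0.997442, N=[1·6·2·2]^{1/2}=4.898979
Admissible k: 1..2 (factorial args all ≥0)
  k=1: (−1)^0·4.8990/(2)·0.0715^3·0.9974^1 = +0.000893
  k=2: (−1)^1·4.8990/(2)·0.0715^1·0.9974^3 = -0.173762
d^2_{-1,0}(2.9985) = +0.000893 -0.173762 = -0.172870
Phases: e^{-i·(-1)·6.1062}=+0.984379-0.176063i, e^{-i·(0)·6.0266}=+1.000000+0.000000i ⇒ D=-0.170169+0.030436i

Re=-0.1702 Im=0.0304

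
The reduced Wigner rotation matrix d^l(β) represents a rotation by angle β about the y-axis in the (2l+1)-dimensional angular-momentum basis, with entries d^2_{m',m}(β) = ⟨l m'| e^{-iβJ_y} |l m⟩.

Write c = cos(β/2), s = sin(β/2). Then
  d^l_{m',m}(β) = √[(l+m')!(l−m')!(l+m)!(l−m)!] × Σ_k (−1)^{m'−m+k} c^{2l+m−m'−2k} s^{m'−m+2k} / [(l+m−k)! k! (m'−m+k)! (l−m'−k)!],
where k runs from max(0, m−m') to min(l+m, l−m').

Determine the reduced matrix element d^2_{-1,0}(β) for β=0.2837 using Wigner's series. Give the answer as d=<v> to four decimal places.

d^2_{-1,0}(β=0.2837) via Wigner's sum:
c=cos(0.2837/2)=0.989956, s=sin(0.2837/2)=0.141375; N=√[1·6·2·2]=4.898979
The bounds max(0,m−m')=1 and min(l+m,l−m')=2 give 2 terms
  k=1: (−1)^0·4.8990/(2)·0.9900^3·0.1414^1 = +0.335966
  k=2: (−1)^1·4.8990/(2)·0.9900^1·0.1414^3 = -0.006852
d^2_{-1,0}(0.2837) = +0.335966 -0.006852 = +0.329114

d=0.3291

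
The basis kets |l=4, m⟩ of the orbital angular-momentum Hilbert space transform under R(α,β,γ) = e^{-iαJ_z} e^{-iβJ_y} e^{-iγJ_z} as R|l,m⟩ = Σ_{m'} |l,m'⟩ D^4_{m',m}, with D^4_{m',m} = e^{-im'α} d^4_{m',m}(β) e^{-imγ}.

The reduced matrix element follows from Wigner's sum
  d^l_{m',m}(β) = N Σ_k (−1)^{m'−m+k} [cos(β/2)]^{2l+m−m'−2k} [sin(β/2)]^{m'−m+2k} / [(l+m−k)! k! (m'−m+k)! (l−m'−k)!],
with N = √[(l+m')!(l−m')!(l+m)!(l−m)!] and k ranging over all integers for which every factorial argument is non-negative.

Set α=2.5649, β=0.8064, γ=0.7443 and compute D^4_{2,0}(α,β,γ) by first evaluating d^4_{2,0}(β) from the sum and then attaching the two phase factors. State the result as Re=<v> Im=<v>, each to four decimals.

D^4_{2,0}(2.5649,0.8064,0.7443) = e^{-i·2·2.5649}·d^4_{2,0}(0.8064)·e^{-i·0·0.7443}. Compute d first:
c=cos(0.8064/2)=0.919810, s=sin(0.8064/2)=0.392364; N=√[720·2·24·24]=910.735966
The bounds max(0,m−m')=0 and min(l+m,l−m')=2 give 3 terms
  k=0: (−1)^2·910.7360/(96)·0.9198^6·0.3924^2 = +0.884480
  k=1: (−1)^3·910.7360/(36)·0.9198^4·0.3924^4 = -0.429179
  k=2: (−1)^4·910.7360/(96)·0.9198^2·0.3924^6 = +0.029285
d^4_{2,0}(0.8064) = +0.884480 -0.429179 +0.029285 = +0.484587
Phases: e^{-i·(2)·2.5649}=+0.405395+0.914142i, e^{-i·(0)·0.7443}=+1.000000+0.000000i ⇒ D=+0.196449+0.442981i

Re=0.1964 Im=0.4430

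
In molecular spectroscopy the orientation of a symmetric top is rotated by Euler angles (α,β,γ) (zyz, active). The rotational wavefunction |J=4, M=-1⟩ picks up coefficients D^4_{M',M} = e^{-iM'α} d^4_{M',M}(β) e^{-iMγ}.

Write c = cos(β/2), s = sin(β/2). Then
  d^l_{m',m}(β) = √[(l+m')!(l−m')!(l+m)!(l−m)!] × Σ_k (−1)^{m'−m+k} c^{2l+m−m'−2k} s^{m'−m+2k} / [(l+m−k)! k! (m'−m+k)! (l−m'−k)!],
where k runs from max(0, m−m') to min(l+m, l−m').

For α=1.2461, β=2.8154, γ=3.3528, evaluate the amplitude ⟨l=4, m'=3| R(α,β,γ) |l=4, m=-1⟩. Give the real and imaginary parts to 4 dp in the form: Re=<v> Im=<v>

D^4_{3,-1}(1.2461,2.8154,3.3528) = e^{-i·3·1.2461}·d^4_{3,-1}(2.8154)·e^{-i·-1·3.3528}. Compute d first:
With c≡cos(β/2)=0.162374 and s≡sin(β/2)=0.986729, N=[5040·1·6·120]^{1/2}=1904.940944
The bounds max(0,m−m')=0 and min(l+m,l−m')=1 give 2 terms
  k=0: (−1)^4·1904.9409/(144)·0.1624^4·0.9867^4 = +0.008717
  k=1: (−1)^5·1904.9409/(240)·0.1624^2·0.9867^6 = -0.193149
d^4_{3,-1}(2.8154) = +0.008717 -0.193149 = -0.184432
Phases: e^{-i·(3)·1.2461}=-0.827190+0.561922i, e^{-i·(-1)·3.3528}=-0.977779-0.209641i ⇒ D=-0.170896+0.069350i

Re=-0.1709 Im=0.0694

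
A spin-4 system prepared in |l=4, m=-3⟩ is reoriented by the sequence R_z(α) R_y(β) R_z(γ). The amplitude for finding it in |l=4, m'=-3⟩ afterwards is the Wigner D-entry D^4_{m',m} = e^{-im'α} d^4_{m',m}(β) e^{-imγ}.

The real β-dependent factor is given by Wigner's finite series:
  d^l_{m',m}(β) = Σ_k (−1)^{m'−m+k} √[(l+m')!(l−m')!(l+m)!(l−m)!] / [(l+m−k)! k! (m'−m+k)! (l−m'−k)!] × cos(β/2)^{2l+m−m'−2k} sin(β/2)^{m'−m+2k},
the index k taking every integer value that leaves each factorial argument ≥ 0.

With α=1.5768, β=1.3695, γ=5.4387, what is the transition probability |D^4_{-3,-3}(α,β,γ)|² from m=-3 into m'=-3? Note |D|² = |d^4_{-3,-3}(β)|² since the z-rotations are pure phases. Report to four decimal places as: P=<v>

P=0.2258

D^4_{-3,-3}(1.5768,1.3695,5.4387) = e^{-i·-3·1.5768}·d^4_{-3,-3}(1.3695)·e^{-i·-3·5.4387}. Compute d first:
With c≡cos(β/2)=0.774577 and s≡sin(β/2)=0.632479, N=[1·5040·1·5040]^{1/2}=5040.000000
k∈{0,1} keeps every argument non-negative
  k=0: (−1)^0·5040.0000/(5040)·0.7746^8·0.6325^0 = +0.129574
  k=1: (−1)^1·5040.0000/(720)·0.7746^6·0.6325^2 = -0.604754
d^4_{-3,-3}(1.3695) = +0.129574 -0.604754 = -0.475180
|D^4_{-3,-3}|² = |d^4_{-3,-3}(β)|² = (-0.475180)² = 0.225796 (the z-rotation phases have unit modulus)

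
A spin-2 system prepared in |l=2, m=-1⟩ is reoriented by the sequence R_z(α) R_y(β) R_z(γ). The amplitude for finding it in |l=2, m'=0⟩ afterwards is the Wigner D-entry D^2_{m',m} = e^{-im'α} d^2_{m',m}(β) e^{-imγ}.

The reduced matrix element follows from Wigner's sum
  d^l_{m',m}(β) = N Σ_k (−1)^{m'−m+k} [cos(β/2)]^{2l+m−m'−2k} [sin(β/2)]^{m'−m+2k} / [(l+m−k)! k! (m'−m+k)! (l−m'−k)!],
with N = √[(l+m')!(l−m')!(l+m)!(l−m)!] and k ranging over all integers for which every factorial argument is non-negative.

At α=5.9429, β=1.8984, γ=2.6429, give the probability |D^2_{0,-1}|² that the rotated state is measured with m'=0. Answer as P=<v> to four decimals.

First d^2_{0,-1}(β=1.8984), then the phase factors e^{-i(0)α} and e^{-i(-1)γ}:
c=cos(1.8984/2)=0.582334, s=sin(1.8984/2)=0.812950; N=√[2·2·1·6]=4.898979
Admissible k: 0..1 (factorial args all ≥0)
  k=0: (−1)^1·4.8990/(2)·0.5823^3·0.8129^1 = -0.393238
  k=1: (−1)^2·4.8990/(2)·0.5823^1·0.8129^3 = +0.766371
d^2_{0,-1}(1.8984) = -0.393238 +0.766371 = +0.373133
|D^2_{0,-1}|² = |d^2_{0,-1}(β)|² = (+0.373133)² = 0.139228 (the z-rotation phases have unit modulus)

P=0.1392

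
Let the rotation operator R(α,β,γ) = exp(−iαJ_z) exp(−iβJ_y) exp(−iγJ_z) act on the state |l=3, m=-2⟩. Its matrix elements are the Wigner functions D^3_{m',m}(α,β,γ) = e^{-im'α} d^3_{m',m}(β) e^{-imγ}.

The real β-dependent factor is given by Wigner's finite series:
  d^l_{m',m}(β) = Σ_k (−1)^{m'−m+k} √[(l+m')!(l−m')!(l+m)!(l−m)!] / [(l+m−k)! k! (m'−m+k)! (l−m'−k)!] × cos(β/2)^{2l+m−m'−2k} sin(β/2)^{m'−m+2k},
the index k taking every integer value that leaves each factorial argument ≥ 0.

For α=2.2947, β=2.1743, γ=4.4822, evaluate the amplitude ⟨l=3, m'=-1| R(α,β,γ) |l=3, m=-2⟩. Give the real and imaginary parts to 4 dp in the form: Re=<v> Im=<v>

First d^3_{-1,-2}(β=2.1743), then the phase factors e^{-i(-1)α} and e^{-i(-2)γ}:
Half-angle: c=0.465010, s=0.885305. N=√(2·24·1·120)=75.894664
k∈{0,1} keeps every argument non-negative
  k=0: (−1)^1·75.8947/(24)·0.4650^5·0.8853^1 = -0.060870
  k=1: (−1)^2·75.8947/(12)·0.4650^3·0.8853^3 = +0.441262
d^3_{-1,-2}(2.1743) = -0.060870 +0.441262 = +0.380392
Attach z-rotation phases: D = e^{-i(-1)(2.2947)}·(+0.380392)·e^{-i(-2)(4.4822)} = +0.099087-0.367260i

Re=0.0991 Im=-0.3673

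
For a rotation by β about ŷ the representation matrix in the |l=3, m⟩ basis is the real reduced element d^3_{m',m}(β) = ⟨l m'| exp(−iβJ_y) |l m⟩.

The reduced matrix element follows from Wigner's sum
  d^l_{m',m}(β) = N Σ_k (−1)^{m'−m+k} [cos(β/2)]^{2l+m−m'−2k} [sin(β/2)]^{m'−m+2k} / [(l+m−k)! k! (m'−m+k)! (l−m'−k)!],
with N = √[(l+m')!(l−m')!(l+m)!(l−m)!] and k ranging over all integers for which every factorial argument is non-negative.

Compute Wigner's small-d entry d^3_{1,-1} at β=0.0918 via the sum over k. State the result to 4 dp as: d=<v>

d^3_{1,-1}(β=0.0918) via Wigner's sum:
With c≡cos(β/2)=0.998947 and s≡sin(β/2)=0.045884, N=[24·2·2·24]^{1/2}=48.000000
k∈{0,1,2} keeps every argument non-negative
  k=0: (−1)^2·48.0000/(8)·0.9989^4·0.0459^2 = +0.012579
  k=1: (−1)^3·48.0000/(6)·0.9989^2·0.0459^4 = -0.000035
  k=2: (−1)^4·48.0000/(48)·0.9989^0·0.0459^6 = +0.000000
d^3_{1,-1}(0.0918) = +0.012579 -0.000035 +0.000000 = +0.012543

d=0.0125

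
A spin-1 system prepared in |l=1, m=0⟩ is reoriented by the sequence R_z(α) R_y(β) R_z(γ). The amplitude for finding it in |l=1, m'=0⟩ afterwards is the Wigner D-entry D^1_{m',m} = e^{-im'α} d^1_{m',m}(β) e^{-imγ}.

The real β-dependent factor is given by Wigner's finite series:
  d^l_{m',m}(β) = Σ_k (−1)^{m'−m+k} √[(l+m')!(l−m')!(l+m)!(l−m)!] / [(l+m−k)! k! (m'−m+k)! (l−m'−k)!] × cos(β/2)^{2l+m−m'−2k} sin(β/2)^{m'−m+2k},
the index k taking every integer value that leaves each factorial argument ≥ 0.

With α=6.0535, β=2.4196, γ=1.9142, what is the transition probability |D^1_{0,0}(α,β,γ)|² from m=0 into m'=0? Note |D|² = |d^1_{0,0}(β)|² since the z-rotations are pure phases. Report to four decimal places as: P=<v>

P=0.5632

D^1_{0,0}(6.0535,2.4196,1.9142) = e^{-i·0·6.0535}·d^1_{0,0}(2.4196)·e^{-i·0·1.9142}. Compute d first:
c=cos(2.4196/2)=0.353207, s=sin(2.4196/2)=0.935545; N=√[1·1·1·1]=1.000000
k: max(0,(0)−(0))=0 … min(1+(0),1−(0))=1
  k=0: (−1)^0·1.0000/(1)·0.3532^2·0.9355^0 = +0.124755
  k=1: (−1)^1·1.0000/(1)·0.3532^0·0.9355^2 = -0.875245
d^1_{0,0}(2.4196) = +0.124755 -0.875245 = -0.750490
|D^1_{0,0}|² = |d^1_{0,0}(β)|² = (-0.750490)² = 0.563236 (the z-rotation phases have unit modulus)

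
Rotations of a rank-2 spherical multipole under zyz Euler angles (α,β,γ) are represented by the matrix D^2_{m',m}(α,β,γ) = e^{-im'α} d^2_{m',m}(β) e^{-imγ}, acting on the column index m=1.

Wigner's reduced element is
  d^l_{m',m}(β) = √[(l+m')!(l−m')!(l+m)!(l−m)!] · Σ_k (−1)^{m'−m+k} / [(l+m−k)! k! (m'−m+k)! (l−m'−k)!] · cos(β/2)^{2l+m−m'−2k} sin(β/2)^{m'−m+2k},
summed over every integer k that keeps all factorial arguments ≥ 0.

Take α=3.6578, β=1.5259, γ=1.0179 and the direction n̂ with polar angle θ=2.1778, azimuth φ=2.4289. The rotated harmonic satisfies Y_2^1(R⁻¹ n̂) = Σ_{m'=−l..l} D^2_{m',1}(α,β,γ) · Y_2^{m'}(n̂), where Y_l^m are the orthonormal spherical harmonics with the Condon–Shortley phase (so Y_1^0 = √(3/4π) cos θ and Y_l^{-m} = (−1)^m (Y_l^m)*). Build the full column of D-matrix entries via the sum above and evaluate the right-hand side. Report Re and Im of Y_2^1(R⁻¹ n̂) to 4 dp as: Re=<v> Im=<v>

Need the full column D^2_{m',1} for m'=−2..2 at α=3.6578, β=1.5259, γ=1.0179.
cos(β/2)=0.722801, sin(β/2)=0.691057
d^2_{-2,1}: single k=3 term ⇒ +0.477078;  D = +0.477028+0.006924i
d^2_{-1,1}: k∈[2..3] ⇒ +0.748489 -0.228063 = +0.520426;  D = -0.456294+0.250278i
d^2_{0,1}: k∈[1..2] ⇒ +0.639212 -0.584299 = +0.054913;  D = +0.028838-0.046731i
d^2_{1,1}: k∈[0..1] ⇒ +0.272944 -0.748489 = -0.475545;  D = +0.017443-0.475225i
d^2_{2,1}: single k=0 term ⇒ -0.521914;  D = +0.240786+0.463051i
Y_2^{m'}(θ=2.1778,φ=2.4289) and Σ D·Y over m':
  (+0.4770+0.0069i)·(+0.0378+0.2578i)  (-0.4563+0.2503i)·(+0.2739+0.2367i)  (+0.0288-0.0467i)·(-0.0075+0.0000i)  (+0.0174-0.4752i)·(-0.2739+0.2367i)  (+0.2408+0.4631i)·(+0.0378-0.2578i)
Y_2^1(R⁻¹ n̂) = +0.068001+0.173830i

Re=0.0680 Im=0.1738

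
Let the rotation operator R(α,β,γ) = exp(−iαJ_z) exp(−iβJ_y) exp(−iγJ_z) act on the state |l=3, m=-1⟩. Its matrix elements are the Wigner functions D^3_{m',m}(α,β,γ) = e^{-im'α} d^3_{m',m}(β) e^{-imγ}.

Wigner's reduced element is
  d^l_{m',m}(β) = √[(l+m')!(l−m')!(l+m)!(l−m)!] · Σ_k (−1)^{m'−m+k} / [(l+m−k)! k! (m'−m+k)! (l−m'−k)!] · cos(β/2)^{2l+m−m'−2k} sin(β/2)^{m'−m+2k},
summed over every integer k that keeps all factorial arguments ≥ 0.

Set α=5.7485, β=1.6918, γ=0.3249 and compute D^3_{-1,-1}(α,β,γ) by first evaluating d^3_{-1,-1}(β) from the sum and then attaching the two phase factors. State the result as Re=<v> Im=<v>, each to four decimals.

D^3_{-1,-1}(5.7485,1.6918,0.3249) = e^{-i·-1·5.7485}·d^3_{-1,-1}(1.6918)·e^{-i·-1·0.3249}. Compute d first:
With c≡cos(β/2)=0.663058 and s≡sin(β/2)=0.748568, N=[2·24·2·24]^{1/2}=48.000000
Admissible k: 0..2 (factorial args all ≥0)
  k=0: (−1)^0·48.0000/(48)·0.6631^6·0.7486^0 = +0.084978
  k=1: (−1)^1·48.0000/(6)·0.6631^4·0.7486^2 = -0.866480
  k=2: (−1)^2·48.0000/(8)·0.6631^2·0.7486^4 = +0.828284
d^3_{-1,-1}(1.6918) = +0.084978 -0.866480 +0.828284 = +0.046783
D = (+0.860429-0.509570i)·(+0.046783)·(+0.947683+0.319214i) = +0.045758-0.009743i

Re=0.0458 Im=-0.0097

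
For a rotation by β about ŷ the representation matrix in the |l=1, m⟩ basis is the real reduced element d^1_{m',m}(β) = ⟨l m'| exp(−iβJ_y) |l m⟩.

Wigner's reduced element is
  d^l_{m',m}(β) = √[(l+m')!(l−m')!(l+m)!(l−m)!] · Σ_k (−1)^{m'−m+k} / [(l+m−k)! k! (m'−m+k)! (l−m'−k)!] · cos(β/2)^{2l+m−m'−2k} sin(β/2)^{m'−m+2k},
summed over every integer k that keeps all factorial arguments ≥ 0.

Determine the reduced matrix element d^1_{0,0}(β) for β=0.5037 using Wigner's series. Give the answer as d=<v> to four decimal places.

d=0.8758

d^1_{0,0}(β=0.5037) via Wigner's sum:
Half-angle: c=0.968453, s=0.249196. N=√(1·1·1·1)=1.000000
k: max(0,(0)−(0))=0 … min(1+(0),1−(0))=1
  k=0: (−1)^0·1.0000/(1)·0.9685^2·0.2492^0 = +0.937901
  k=1: (−1)^1·1.0000/(1)·0.9685^0·0.2492^2 = -0.062099
d^1_{0,0}(0.5037) = +0.937901 -0.062099 = +0.875803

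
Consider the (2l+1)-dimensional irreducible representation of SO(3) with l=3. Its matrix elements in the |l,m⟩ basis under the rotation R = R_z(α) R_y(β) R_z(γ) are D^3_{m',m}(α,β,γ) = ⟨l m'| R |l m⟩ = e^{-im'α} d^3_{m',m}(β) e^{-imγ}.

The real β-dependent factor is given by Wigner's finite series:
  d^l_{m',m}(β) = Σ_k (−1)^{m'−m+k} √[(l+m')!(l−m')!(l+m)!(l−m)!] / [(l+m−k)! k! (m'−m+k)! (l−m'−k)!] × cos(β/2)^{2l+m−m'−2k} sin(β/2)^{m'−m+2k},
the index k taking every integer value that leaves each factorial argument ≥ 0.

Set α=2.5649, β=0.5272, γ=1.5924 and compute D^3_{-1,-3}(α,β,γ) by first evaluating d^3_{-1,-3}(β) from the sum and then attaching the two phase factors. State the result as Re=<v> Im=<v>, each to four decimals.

D^3_{-1,-3}(2.5649,0.5272,1.5924) = e^{-i·-1·2.5649}·d^3_{-1,-3}(0.5272)·e^{-i·-3·1.5924}. Compute d first:
Half-angle: c=0.965458, s=0.260558. N=√(2·24·1·720)=185.903201
Admissible k: 0..0 (factorial args all ≥0)
  k=0: (−1)^2·185.9032/(48)·0.9655^4·0.2606^2 = +0.228448
d^3_{-1,-3}(0.5272) = +0.228448
D = (-0.838271+0.545254i)·(+0.228448)·(+0.064766-0.997901i) = +0.111898+0.199167i

Re=0.1119 Im=0.1992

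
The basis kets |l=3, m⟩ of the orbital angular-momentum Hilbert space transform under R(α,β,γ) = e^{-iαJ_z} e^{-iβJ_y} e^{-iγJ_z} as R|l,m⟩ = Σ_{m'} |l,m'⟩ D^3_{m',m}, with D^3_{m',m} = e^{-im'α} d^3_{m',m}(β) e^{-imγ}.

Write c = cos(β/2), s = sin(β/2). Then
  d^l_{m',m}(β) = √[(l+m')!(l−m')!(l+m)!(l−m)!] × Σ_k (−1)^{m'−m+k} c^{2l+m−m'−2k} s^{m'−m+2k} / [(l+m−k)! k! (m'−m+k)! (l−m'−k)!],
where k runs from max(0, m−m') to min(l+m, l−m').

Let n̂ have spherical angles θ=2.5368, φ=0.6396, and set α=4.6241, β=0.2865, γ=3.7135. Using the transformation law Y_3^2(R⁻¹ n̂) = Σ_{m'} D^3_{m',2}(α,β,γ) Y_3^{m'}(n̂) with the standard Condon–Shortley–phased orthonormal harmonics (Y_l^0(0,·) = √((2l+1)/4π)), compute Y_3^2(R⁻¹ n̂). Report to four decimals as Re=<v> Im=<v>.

Re=0.1542 Im=-0.0940

Need the full column D^3_{m',2} for m'=−3..3 at α=4.6241, β=0.2865, γ=3.7135.
cos(β/2)=0.989757, sin(β/2)=0.142761
d^3_{-3,2}: single k=5 term ⇒ +0.000144;  D = +0.000142+0.000023i
d^3_{-2,2}: k∈[4..5] ⇒ +0.002035 -0.000008 = +0.002026;  D = -0.000502+0.001963i
d^3_{-1,2}: k∈[3..4] ⇒ +0.017842 -0.000186 = +0.017656;  D = -0.016653-0.005866i
d^3_{0,2}: k∈[2..3] ⇒ +0.107125 -0.002229 = +0.104897;  D = +0.043440-0.095479i
d^3_{1,2}: k∈[1..2] ⇒ +0.428797 -0.017842 = +0.410955;  D = +0.357596+0.202506i
d^3_{2,2}: k∈[0..1] ⇒ +0.940096 -0.097792 = +0.842304;  D = -0.478072+0.693486i
d^3_{3,2}: single k=0 term ⇒ -0.332145;  D = +0.255774+0.211896i
Y_3^{m'}(θ=2.5368,φ=0.6396) and Σ D·Y over m':
  (+0.0001+0.0000i)·(-0.0262-0.0721i)  (-0.0005+0.0020i)·(-0.0781+0.2603i)  (-0.0167-0.0059i)·(+0.3514-0.2614i)  (+0.0434-0.0955i)·(-0.1177+0.0000i)  (+0.3576+0.2025i)·(-0.3514-0.2614i)  (-0.4781+0.6935i)·(-0.0781-0.2603i)  (+0.2558+0.2119i)·(+0.0262-0.0721i)
Y_3^2(R⁻¹ n̂) = +0.154155-0.094042i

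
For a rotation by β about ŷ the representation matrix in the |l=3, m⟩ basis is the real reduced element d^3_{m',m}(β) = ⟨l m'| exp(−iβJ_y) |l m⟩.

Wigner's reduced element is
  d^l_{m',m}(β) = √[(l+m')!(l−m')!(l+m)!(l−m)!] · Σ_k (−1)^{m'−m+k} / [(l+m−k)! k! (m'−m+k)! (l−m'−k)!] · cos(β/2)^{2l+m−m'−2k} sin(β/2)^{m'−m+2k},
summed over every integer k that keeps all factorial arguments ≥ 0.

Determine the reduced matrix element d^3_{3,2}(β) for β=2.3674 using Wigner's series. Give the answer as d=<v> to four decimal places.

d=-0.0174

d^3_{3,2}(β=2.3674) via Wigner's sum:
Half-angle: c=0.377501, s=0.926009. N=√(720·1·120·1)=293.938769
k∈{0} keeps every argument non-negative
  k=0: (−1)^1·293.9388/(120)·0.3775^5·0.9260^1 = -0.017389
d^3_{3,2}(2.3674) = -0.017389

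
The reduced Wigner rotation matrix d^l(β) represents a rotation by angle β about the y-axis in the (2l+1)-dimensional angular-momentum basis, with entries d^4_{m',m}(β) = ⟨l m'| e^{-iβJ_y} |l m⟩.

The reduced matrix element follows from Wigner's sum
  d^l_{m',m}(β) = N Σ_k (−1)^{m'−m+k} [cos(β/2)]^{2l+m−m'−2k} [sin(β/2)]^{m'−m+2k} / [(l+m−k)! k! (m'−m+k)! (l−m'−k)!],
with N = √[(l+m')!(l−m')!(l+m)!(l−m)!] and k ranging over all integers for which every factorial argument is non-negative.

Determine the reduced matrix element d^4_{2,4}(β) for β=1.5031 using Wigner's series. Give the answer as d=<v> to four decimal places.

d=0.3752

d^4_{2,4}(β=1.5031) via Wigner's sum:
With c≡cos(β/2)=0.730631 and s≡sin(β/2)=0.682772, N=[720·2·40320·1]^{1/2}=7619.763776
The bounds max(0,m−m')=2 and min(l+m,l−m')=2 give 1 term
  k=2: (−1)^0·7619.7638/(1440)·0.7306^6·0.6828^2 = +0.375250
d^4_{2,4}(1.5031) = +0.375250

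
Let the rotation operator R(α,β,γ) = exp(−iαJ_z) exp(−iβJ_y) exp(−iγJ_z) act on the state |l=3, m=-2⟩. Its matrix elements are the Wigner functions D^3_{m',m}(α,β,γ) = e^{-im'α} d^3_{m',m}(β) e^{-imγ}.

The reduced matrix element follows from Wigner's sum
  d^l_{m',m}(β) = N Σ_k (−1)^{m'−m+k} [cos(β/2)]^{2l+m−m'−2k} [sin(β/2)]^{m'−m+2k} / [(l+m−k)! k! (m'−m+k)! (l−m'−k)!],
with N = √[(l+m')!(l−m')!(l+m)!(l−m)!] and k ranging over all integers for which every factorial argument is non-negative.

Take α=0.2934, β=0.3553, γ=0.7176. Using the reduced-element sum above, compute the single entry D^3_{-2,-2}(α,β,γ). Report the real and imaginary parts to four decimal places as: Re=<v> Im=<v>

Re=-0.3326 Im=0.6863

First d^3_{-2,-2}(β=0.3553), then the phase factors e^{-i(-2)α} and e^{-i(-2)γ}:
c=cos(0.3553/2)=0.984262, s=sin(0.3553/2)=0.176717; N=√[1·120·1·120]=120.000000
The bounds max(0,m−m')=0 and min(l+m,l−m')=1 give 2 terms
  k=0: (−1)^0·120.0000/(120)·0.9843^6·0.1767^0 = +0.909209
  k=1: (−1)^1·120.0000/(24)·0.9843^4·0.1767^2 = -0.146544
d^3_{-2,-2}(0.3553) = +0.909209 -0.146544 = +0.762664
Phases: e^{-i·(-2)·0.2934}=+0.832717+0.553699i, e^{-i·(-2)·0.7176}=+0.135181+0.990821i ⇒ D=-0.332559+0.686339i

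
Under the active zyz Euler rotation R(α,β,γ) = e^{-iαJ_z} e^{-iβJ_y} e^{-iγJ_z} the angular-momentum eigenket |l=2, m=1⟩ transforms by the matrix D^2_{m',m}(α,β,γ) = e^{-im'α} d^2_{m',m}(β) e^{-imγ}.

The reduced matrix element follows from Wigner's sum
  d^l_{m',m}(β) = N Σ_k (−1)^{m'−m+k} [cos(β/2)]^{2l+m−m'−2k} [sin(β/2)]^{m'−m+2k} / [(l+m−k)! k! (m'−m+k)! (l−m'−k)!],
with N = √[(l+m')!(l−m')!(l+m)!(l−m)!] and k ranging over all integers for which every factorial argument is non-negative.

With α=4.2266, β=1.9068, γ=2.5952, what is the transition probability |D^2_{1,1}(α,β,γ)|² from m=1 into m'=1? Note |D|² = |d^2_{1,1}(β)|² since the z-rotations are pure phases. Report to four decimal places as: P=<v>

P=0.3093

First d^2_{1,1}(β=1.9068), then the phase factors e^{-i(1)α} and e^{-i(1)γ}:
With c≡cos(β/2)=0.578914 and s≡sin(β/2)=0.815389, N=[6·1·6·1]^{1/2}=6.000000
Admissible k: 0..1 (factorial args all ≥0)
  k=0: (−1)^0·6.0000/(6)·0.5789^4·0.8154^0 = +0.112320
  k=1: (−1)^1·6.0000/(2)·0.5789^2·0.8154^2 = -0.668465
d^2_{1,1}(1.9068) = +0.112320 -0.668465 = -0.556145
|D^2_{1,1}|² = |d^2_{1,1}(β)|² = (-0.556145)² = 0.309298 (the z-rotation phases have unit modulus)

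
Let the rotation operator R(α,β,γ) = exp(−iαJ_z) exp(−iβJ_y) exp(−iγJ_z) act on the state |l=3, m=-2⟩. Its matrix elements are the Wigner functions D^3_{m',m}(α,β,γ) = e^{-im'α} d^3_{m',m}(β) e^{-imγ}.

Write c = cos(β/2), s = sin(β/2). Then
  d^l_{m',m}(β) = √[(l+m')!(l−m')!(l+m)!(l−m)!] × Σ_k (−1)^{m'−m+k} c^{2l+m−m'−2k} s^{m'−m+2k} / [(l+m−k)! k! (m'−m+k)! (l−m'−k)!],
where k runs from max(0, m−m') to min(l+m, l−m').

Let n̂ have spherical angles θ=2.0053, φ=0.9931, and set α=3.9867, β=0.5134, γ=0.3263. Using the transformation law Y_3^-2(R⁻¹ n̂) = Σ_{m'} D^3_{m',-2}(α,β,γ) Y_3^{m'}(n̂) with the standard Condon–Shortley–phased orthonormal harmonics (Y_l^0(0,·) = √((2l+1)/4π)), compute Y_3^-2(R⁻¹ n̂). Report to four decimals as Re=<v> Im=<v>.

Need the full column D^3_{m',-2} for m'=−3..3 at α=3.9867, β=0.5134, γ=0.3263.
cos(β/2)=0.967233, sin(β/2)=0.253890
d^3_{-3,-2}: single k=1 term ⇒ +0.526474;  D = +0.525909+0.024382i
d^3_{-2,-2}: k∈[0..1] ⇒ +0.818817 -0.282089 = +0.536728;  D = -0.374412+0.384568i
d^3_{-1,-2}: k∈[0..1] ⇒ -0.679675 +0.093661 = -0.586014;  D = +0.042793+0.584449i
d^3_{0,-2}: k∈[0..1] ⇒ +0.309013 -0.021291 = +0.287721;  D = +0.228597+0.174720i
d^3_{1,-2}: k∈[0..1] ⇒ -0.093661 +0.003227 = -0.090435;  D = +0.088764-0.017302i
d^3_{2,-2}: k∈[0..1] ⇒ +0.019436 -0.000268 = +0.019169;  D = +0.009743-0.016508i
d^3_{3,-2}: single k=0 term ⇒ -0.002499;  D = -0.000767-0.002379i
Y_3^{m'}(θ=2.0053,φ=0.9931) and Σ D·Y over m':
  (+0.5259+0.0244i)·(-0.3073-0.0503i)  (-0.3744+0.3846i)·(+0.1429+0.3239i)  (+0.0428+0.5844i)·(-0.0182+0.0280i)  (+0.2286+0.1747i)·(+0.3321+0.0000i)  (+0.0888-0.0173i)·(+0.0182+0.0280i)  (+0.0097-0.0165i)·(+0.1429-0.3239i)  (-0.0008-0.0024i)·(+0.3073-0.0503i)
Y_3^-2(R⁻¹ n̂) = -0.281850-0.055760i

Re=-0.2819 Im=-0.0558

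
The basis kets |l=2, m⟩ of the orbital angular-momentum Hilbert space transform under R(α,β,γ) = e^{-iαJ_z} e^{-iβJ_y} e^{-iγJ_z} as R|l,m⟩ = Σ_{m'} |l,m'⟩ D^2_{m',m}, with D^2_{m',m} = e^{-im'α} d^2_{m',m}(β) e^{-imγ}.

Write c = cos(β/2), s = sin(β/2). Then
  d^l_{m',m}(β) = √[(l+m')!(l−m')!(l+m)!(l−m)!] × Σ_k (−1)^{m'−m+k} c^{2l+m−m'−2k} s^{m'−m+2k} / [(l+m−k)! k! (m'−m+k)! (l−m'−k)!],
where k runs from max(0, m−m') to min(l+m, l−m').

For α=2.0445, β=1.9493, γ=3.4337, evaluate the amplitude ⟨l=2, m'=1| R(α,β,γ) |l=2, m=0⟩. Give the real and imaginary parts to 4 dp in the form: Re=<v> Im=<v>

First d^2_{1,0}(β=1.9493), then the phase factors e^{-i(1)α} and e^{-i(0)γ}:
c=cos(1.9493/2)=0.561458, s=sin(1.9493/2)=0.827505; N=√[6·1·2·2]=4.898979
k∈{0,1} keeps every argument non-negative
  k=0: (−1)^1·4.8990/(2)·0.5615^3·0.8275^1 = -0.358755
  k=1: (−1)^2·4.8990/(2)·0.5615^1·0.8275^3 = +0.779301
d^2_{1,0}(1.9493) = -0.358755 +0.779301 = +0.420546
Attach z-rotation phases: D = e^{-i(1)(2.0445)}·(+0.420546)·e^{-i(0)(3.4337)} = -0.191847-0.374238i

Re=-0.1918 Im=-0.3742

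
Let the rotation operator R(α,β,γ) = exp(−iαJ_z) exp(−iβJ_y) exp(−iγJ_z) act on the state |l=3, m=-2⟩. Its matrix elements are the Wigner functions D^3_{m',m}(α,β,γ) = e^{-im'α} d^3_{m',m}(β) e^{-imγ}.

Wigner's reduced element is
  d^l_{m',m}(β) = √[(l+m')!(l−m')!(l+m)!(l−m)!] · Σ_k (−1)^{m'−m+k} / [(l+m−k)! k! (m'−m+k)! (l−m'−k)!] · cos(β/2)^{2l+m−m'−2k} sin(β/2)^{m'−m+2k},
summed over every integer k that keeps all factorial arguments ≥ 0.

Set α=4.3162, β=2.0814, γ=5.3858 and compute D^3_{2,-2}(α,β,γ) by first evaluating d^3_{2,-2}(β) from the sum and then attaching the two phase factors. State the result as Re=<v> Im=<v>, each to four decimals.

Split into d^3_{2,-2}(β=2.0814) × two z-phases.
c=cos(2.0814/2)=0.505616, s=sin(2.0814/2)=0.862758; N=√[120·1·1·120]=120.000000
Admissible k: 0..1 (factorial args all ≥0)
  k=0: (−1)^4·120.0000/(24)·0.5056^2·0.8628^4 = +0.708222
  k=1: (−1)^5·120.0000/(120)·0.5056^0·0.8628^6 = -0.412416
d^3_{2,-2}(2.0814) = +0.708222 -0.412416 = +0.295806
Attach z-rotation phases: D = e^{-i(2)(4.3162)}·(+0.295806)·e^{-i(-2)(5.3858)} = -0.159229+0.249294i

Re=-0.1592 Im=0.2493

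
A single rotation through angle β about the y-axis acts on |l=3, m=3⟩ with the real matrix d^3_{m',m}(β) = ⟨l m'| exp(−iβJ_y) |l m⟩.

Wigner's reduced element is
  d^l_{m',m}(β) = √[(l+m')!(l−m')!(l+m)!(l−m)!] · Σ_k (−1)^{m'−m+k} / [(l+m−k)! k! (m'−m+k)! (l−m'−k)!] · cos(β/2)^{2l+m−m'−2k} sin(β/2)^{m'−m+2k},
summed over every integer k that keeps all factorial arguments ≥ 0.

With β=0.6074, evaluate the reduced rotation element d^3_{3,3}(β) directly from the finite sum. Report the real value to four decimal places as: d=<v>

d^3_{3,3}(β=0.6074) via Wigner's sum:
Half-angle: c=0.954237, s=0.299053. N=√(720·1·720·1)=720.000000
k∈{0} keeps every argument non-negative
  k=0: (−1)^0·720.0000/(720)·0.9542^6·0.2991^0 = +0.754981
d^3_{3,3}(0.6074) = +0.754981

d=0.7550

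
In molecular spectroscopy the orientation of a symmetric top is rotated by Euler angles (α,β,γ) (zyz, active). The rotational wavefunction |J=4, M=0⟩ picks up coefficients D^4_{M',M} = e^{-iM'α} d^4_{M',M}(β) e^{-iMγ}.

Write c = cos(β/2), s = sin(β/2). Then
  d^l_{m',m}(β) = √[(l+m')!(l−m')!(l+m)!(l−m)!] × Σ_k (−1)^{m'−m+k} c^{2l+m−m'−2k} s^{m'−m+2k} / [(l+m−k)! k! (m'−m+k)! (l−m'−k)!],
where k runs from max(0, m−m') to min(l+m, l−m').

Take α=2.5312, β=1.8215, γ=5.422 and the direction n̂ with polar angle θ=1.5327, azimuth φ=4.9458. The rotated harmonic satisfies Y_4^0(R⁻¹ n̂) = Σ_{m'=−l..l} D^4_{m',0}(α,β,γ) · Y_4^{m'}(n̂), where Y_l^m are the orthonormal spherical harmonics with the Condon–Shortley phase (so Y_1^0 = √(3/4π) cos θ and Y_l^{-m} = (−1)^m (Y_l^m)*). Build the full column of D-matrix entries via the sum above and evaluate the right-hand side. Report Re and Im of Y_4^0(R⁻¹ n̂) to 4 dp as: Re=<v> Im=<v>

Need the full column D^4_{m',0} for m'=−4..4 at α=2.5312, β=1.8215, γ=5.422.
cos(β/2)=0.613153, sin(β/2)=0.789964
d^4_{-4,0}: single k=4 term ⇒ +0.460526;  D = -0.352223-0.296687i
d^4_{-3,0}: k∈[3..4] ⇒ +0.505512 -0.839088 = -0.333576;  D = -0.085879-0.322332i
d^4_{-2,0}: k∈[2..4] ⇒ +0.314594 -1.392501 +0.866768 = -0.211139;  D = -0.072401+0.198337i
d^4_{-1,0}: k∈[1..4] ⇒ +0.115108 -1.146394 +1.902873 -0.526423 = +0.345165;  D = -0.282836+0.197845i
d^4_{0,0}: k∈[0..4] ⇒ +0.019978 -0.530578 +1.981564 -1.461846 +0.151655 = +0.160773;  D = +0.160773+0.000000i
d^4_{1,0}: k∈[0..3] ⇒ -0.115108 +1.146394 -1.902873 +0.526423 = -0.345165;  D = +0.282836+0.197845i
d^4_{2,0}: k∈[0..2] ⇒ +0.314594 -1.392501 +0.866768 = -0.211139;  D = -0.072401-0.198337i
d^4_{3,0}: k∈[0..1] ⇒ -0.505512 +0.839088 = +0.333576;  D = +0.085879-0.322332i
d^4_{4,0}: single k=0 term ⇒ +0.460526;  D = -0.352223+0.296687i
Y_4^{m'}(θ=1.5327,φ=4.9458) and Σ D·Y over m':
  (-0.3522-0.2967i)·(+0.2625-0.3547i)  (-0.0859-0.3223i)·(-0.0307-0.0364i)  (-0.0724+0.1983i)·(+0.2953-0.1488i)  (-0.2828+0.1978i)·(-0.0125-0.0524i)  (+0.1608+0.0000i)·(+0.3128+0.0000i)  (+0.2828+0.1978i)·(+0.0125-0.0524i)  (-0.0724-0.1983i)·(+0.2953+0.1488i)  (+0.0859-0.3223i)·(+0.0307-0.0364i)  (-0.3522+0.2967i)·(+0.2625+0.3547i)
Y_4^0(R⁻¹ n̂) = -0.319235+0.000000i

Re=-0.3192 Im=0.0000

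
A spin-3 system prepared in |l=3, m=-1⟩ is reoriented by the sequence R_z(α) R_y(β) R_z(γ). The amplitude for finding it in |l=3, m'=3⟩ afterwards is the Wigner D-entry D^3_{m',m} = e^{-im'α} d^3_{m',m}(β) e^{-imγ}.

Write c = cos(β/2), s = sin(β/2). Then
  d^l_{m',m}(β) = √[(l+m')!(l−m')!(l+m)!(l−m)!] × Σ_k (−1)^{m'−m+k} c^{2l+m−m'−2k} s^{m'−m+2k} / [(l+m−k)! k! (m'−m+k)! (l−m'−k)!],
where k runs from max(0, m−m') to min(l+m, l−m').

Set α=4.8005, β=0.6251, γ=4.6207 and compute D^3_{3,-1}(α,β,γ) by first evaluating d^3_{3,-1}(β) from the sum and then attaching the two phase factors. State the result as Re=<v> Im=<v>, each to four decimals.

Split into d^3_{3,-1}(β=0.6251) × two z-phases.
With c≡cos(β/2)=0.951553 and s≡sin(β/2)=0.307486, N=[720·1·2·24]^{1/2}=185.903201
k: max(0,(-1)−(3))=0 … min(3+(-1),3−(3))=0
  k=0: (−1)^4·185.9032/(48)·0.9516^2·0.3075^4 = +0.031348
d^3_{3,-1}(0.6251) = +0.031348
D = (-0.261266-0.965267i)·(+0.031348)·(-0.091561-0.995800i) = -0.029382+0.010926i

Re=-0.0294 Im=0.0109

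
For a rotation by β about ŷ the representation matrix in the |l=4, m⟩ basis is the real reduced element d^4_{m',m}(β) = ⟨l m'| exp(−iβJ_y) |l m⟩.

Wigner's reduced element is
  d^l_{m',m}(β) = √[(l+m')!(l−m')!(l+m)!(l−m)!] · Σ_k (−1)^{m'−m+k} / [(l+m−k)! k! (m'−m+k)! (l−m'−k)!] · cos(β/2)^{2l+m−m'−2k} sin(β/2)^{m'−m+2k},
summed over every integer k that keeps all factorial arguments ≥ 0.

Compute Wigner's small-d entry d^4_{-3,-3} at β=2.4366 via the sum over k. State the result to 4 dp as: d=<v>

d=-0.0102

d^4_{-3,-3}(β=2.4366) via Wigner's sum:
Half-angle: c=0.345242, s=0.938514. N=√(1·5040·1·5040)=5040.000000
Admissible k: 0..1 (factorial args all ≥0)
  k=0: (−1)^0·5040.0000/(5040)·0.3452^8·0.9385^0 = +0.000202
  k=1: (−1)^1·5040.0000/(720)·0.3452^6·0.9385^2 = -0.010440
d^4_{-3,-3}(2.4366) = +0.000202 -0.010440 = -0.010239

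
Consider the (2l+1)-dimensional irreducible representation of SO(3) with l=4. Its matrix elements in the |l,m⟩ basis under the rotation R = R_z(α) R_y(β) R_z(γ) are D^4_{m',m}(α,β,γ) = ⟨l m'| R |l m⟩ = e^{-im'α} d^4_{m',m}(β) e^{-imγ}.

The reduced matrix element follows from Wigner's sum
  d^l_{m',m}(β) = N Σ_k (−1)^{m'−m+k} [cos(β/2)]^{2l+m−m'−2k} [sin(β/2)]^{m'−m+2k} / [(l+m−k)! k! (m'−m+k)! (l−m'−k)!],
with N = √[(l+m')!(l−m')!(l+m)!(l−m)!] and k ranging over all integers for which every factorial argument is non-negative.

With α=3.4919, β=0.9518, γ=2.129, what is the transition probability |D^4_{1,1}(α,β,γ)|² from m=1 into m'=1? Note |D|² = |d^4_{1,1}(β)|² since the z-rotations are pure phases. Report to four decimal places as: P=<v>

First d^4_{1,1}(β=0.9518), then the phase factors e^{-i(1)α} and e^{-i(1)γ}:
c=cos(0.9518/2)=0.888881, s=sin(0.9518/2)=0.458139; N=√[120·6·120·6]=720.000000
k∈{0,1,2,3} keeps every argument non-negative
  k=0: (−1)^0·720.0000/(720)·0.8889^8·0.4581^0 = +0.389716
  k=1: (−1)^1·720.0000/(48)·0.8889^6·0.4581^2 = -1.552909
  k=2: (−1)^2·720.0000/(24)·0.8889^4·0.4581^4 = +0.825055
  k=3: (−1)^3·720.0000/(72)·0.8889^2·0.4581^6 = -0.073058
d^4_{1,1}(0.9518) = +0.389716 -1.552909 +0.825055 -0.073058 = -0.411197
|D^4_{1,1}|² = |d^4_{1,1}(β)|² = (-0.411197)² = 0.169083 (the z-rotation phases have unit modulus)

P=0.1691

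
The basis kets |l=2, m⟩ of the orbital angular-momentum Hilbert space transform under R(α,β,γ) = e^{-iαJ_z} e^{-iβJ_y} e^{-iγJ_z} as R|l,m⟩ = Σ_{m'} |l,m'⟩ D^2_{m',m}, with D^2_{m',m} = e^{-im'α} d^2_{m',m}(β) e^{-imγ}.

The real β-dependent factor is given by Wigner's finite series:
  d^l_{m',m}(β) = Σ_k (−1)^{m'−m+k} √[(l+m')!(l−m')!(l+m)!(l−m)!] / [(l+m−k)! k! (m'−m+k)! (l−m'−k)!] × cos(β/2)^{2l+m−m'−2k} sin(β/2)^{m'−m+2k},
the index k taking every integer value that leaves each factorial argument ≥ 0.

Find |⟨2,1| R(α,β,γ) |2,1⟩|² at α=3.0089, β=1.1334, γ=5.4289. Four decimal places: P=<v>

P=0.0118

D^2_{1,1}(3.0089,1.1334,5.4289) = e^{-i·1·3.0089}·d^2_{1,1}(1.1334)·e^{-i·1·5.4289}. Compute d first:
With c≡cos(β/2)=0.843677 and s≡sin(β/2)=0.536851, N=[6·1·6·1]^{1/2}=6.000000
k: max(0,(1)−(1))=0 … min(2+(1),2−(1))=1
  k=0: (−1)^0·6.0000/(6)·0.8437^4·0.5369^0 = +0.506647
  k=1: (−1)^1·6.0000/(2)·0.8437^2·0.5369^2 = -0.615433
d^2_{1,1}(1.1334) = +0.506647 -0.615433 = -0.108787
|D^2_{1,1}|² = |d^2_{1,1}(β)|² = (-0.108787)² = 0.011835 (the z-rotation phases have unit modulus)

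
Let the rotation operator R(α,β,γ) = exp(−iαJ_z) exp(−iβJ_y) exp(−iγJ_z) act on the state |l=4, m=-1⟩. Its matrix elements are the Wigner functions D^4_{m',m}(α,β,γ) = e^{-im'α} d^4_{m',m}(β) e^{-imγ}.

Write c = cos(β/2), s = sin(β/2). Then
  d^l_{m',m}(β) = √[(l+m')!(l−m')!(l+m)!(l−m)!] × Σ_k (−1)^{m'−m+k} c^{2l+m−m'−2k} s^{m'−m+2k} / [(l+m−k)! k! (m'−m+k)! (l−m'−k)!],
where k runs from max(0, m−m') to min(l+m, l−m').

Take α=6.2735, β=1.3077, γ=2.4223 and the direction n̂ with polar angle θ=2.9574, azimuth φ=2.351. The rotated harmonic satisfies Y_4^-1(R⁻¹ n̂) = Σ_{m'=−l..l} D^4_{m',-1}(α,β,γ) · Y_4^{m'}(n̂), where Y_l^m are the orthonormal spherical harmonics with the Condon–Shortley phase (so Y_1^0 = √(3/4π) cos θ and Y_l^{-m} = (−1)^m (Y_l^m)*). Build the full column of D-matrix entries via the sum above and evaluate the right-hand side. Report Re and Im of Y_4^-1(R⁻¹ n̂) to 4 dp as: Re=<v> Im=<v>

Need the full column D^4_{m',-1} for m'=−4..4 at α=6.2735, β=1.3077, γ=2.4223.
cos(β/2)=0.793748, sin(β/2)=0.608247
d^4_{-4,-1}: single k=3 term ⇒ +0.530575;  D = -0.385298+0.364768i
d^4_{-3,-1}: k∈[2..3] ⇒ +0.734388 -0.718735 = +0.015653;  D = -0.011471+0.010651i
d^4_{-2,-1}: k∈[1..3] ⇒ +0.512265 -1.504038 +0.588792 = -0.402981;  D = +0.297952-0.271327i
d^4_{-1,-1}: k∈[0..3] ⇒ +0.157565 -1.387863 +1.629938 -0.319039 = +0.080601;  D = -0.060117+0.053689i
d^4_{0,-1}: k∈[0..3] ⇒ -0.539974 +1.902475 -1.117155 +0.109334 = +0.354680;  D = -0.266816+0.233682i
d^4_{1,-1}: k∈[0..3] ⇒ +0.925242 -1.629938 +0.478559 -0.018734 = -0.244871;  D = +0.185764-0.159542i
d^4_{2,-1}: k∈[0..2] ⇒ -1.002692 +0.883188 -0.103724 = -0.223227;  D = +0.170745-0.143794i
d^4_{3,-1}: k∈[0..1] ⇒ +0.718735 -0.253230 = +0.465505;  D = -0.358949+0.296397i
d^4_{4,-1}: single k=0 term ⇒ -0.311560;  D = +0.242152-0.196040i
Y_4^{m'}(θ=2.9574,φ=2.351) and Σ D·Y over m':
  (-0.3853+0.3648i)·(-0.0005-0.0000i)  (-0.0115+0.0107i)·(-0.0054+0.0053i)  (+0.2980-0.2713i)·(-0.0007+0.0647i)  (-0.0601+0.0537i)·(+0.2256+0.2280i)  (-0.2668+0.2337i)·(+0.7085+0.0000i)  (+0.1858-0.1595i)·(-0.2256+0.2280i)  (+0.1707-0.1438i)·(-0.0007-0.0647i)  (-0.3589+0.2964i)·(+0.0054+0.0053i)  (+0.2422-0.1960i)·(-0.0005+0.0000i)
Y_4^-1(R⁻¹ n̂) = -0.215872+0.250347i

Re=-0.2159 Im=0.2503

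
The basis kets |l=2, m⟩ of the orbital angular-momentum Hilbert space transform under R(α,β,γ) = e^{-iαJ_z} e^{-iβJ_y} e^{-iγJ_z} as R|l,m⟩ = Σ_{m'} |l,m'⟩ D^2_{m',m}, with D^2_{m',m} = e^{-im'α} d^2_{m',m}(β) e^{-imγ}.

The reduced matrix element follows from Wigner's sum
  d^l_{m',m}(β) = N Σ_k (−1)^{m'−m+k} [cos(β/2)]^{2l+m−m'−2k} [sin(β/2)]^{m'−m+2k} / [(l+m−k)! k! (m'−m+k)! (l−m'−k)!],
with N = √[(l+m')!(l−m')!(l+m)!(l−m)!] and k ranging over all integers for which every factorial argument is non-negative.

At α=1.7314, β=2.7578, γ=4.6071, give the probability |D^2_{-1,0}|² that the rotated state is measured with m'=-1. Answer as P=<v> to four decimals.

P=0.1808

First d^2_{-1,0}(β=2.7578), then the phase factors e^{-i(-1)α} and e^{-i(0)γ}:
Half-angle: c=0.190721, s=0.981644. N=√(1·6·2·2)=4.898979
The bounds max(0,m−m')=1 and min(l+m,l−m')=2 give 2 terms
  k=1: (−1)^0·4.8990/(2)·0.1907^3·0.9816^1 = +0.016681
  k=2: (−1)^1·4.8990/(2)·0.1907^1·0.9816^3 = -0.441912
d^2_{-1,0}(2.7578) = +0.016681 -0.441912 = -0.425231
|D^2_{-1,0}|² = |d^2_{-1,0}(β)|² = (-0.425231)² = 0.180822 (the z-rotation phases have unit modulus)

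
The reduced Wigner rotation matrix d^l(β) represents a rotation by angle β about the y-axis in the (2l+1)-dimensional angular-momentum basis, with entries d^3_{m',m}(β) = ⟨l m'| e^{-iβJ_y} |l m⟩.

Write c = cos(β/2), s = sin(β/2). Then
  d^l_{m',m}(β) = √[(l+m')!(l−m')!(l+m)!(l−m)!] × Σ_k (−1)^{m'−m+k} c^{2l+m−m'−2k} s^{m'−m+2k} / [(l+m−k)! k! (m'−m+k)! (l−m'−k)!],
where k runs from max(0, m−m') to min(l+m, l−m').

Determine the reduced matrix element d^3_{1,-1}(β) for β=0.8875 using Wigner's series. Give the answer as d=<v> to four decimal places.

d=0.5204

d^3_{1,-1}(β=0.8875) via Wigner's sum:
Half-angle: c=0.903148, s=0.429329. N=√(24·2·2·24)=48.000000
k∈{0,1,2} keeps every argument non-negative
  k=0: (−1)^2·48.0000/(8)·0.9031^4·0.4293^2 = +0.735814
  k=1: (−1)^3·48.0000/(6)·0.9031^2·0.4293^4 = -0.221702
  k=2: (−1)^4·48.0000/(48)·0.9031^0·0.4293^6 = +0.006262
d^3_{1,-1}(0.8875) = +0.735814 -0.221702 +0.006262 = +0.520374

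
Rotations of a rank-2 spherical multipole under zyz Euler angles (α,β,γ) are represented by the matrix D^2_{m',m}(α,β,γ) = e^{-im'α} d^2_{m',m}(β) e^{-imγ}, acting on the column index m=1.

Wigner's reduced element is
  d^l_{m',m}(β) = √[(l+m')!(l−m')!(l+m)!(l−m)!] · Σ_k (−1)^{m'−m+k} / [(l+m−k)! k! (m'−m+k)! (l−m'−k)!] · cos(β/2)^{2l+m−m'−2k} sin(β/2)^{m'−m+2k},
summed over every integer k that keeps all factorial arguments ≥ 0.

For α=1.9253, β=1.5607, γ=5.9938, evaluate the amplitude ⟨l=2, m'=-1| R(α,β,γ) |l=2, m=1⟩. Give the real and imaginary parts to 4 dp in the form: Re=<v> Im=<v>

First d^2_{-1,1}(β=1.5607), then the phase factors e^{-i(-1)α} and e^{-i(1)γ}:
c=cos(1.5607/2)=0.710667, s=sin(1.5607/2)=0.703528; N=√[1·6·6·1]=6.000000
Admissible k: 2..3 (factorial args all ≥0)
  k=2: (−1)^0·6.0000/(2)·0.7107^2·0.7035^2 = +0.749924
  k=3: (−1)^1·6.0000/(6)·0.7107^0·0.7035^4 = -0.244977
d^2_{-1,1}(1.5607) = +0.749924 -0.244977 = +0.504946
D = (-0.347125+0.937819i)·(+0.504946)·(+0.958419+0.285363i) = -0.303124+0.403839i

Re=-0.3031 Im=0.4038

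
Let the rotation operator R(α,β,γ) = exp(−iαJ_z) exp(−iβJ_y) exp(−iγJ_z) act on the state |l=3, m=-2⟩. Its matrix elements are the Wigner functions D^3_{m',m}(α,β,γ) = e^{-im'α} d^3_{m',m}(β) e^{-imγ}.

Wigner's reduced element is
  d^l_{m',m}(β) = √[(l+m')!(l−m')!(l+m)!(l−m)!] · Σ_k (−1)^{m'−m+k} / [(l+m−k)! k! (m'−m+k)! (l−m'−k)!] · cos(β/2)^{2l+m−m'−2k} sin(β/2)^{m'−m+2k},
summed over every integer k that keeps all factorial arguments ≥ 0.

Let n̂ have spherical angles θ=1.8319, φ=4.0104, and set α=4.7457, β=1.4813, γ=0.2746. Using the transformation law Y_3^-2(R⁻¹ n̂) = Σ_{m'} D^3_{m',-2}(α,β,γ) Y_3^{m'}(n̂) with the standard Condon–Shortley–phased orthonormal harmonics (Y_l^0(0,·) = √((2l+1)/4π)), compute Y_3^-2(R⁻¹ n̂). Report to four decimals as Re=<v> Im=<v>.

Re=-0.3441 Im=0.1338

Need the full column D^3_{m',-2} for m'=−3..3 at α=4.7457, β=1.4813, γ=0.2746.
cos(β/2)=0.738030, sin(β/2)=0.674768
d^3_{-3,-2}: single k=1 term ⇒ +0.361910;  D = -0.218773+0.288300i
d^3_{-2,-2}: k∈[0..1] ⇒ +0.161601 -0.675422 = -0.513821;  D = +0.419431+0.296798i
d^3_{-1,-2}: k∈[0..1] ⇒ -0.467224 +0.781115 = +0.313892;  D = +0.172679-0.262126i
d^3_{0,-2}: k∈[0..1] ⇒ +0.739887 -0.618481 = +0.121407;  D = +0.103553+0.063375i
d^3_{1,-2}: k∈[0..1] ⇒ -0.781115 +0.326472 = -0.454644;  D = +0.224279-0.395474i
d^3_{2,-2}: k∈[0..1] ⇒ +0.564593 -0.094390 = +0.470203;  D = -0.416507-0.218204i
d^3_{3,-2}: single k=0 term ⇒ -0.252884;  D = -0.109829+0.227789i
Y_3^{m'}(θ=1.8319,φ=4.0104) and Σ D·Y over m':
  (-0.2188+0.2883i)·(+0.3236+0.1919i)  (+0.4194+0.2968i)·(+0.0409+0.2428i)  (+0.1727-0.2621i)·(+0.1344-0.1590i)  (+0.1036+0.0634i)·(+0.2569+0.0000i)  (+0.2243-0.3955i)·(-0.1344-0.1590i)  (-0.4165-0.2182i)·(+0.0409-0.2428i)  (-0.1098+0.2278i)·(-0.3236+0.1919i)
Y_3^-2(R⁻¹ n̂) = -0.344083+0.133837i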